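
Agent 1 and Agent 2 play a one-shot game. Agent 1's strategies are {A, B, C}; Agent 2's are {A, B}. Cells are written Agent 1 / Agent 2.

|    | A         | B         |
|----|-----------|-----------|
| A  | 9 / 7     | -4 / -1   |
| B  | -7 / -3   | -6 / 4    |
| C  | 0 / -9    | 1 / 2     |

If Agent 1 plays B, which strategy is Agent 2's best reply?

B

With Agent 1 fixed at B, Agent 2's payoffs are: A → -3, B → 4.
The maximum is 4, achieved by B.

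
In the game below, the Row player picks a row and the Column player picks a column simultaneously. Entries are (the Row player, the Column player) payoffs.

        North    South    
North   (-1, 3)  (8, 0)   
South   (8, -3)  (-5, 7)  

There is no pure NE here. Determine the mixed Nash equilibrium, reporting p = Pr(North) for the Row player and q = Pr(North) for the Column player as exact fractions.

In a mixed NE each player is indifferent between their pure strategies, so the opponent's mix sets the indifference.
The Column player indifferent between North and South: p·3 + (1−p)·(-3) = p·0 + (1−p)·7 ⟹ (-3) + 6p = 7 + (-7)p ⟹ p = 10/13.
The Row player indifferent between North and South: q·(-1) + (1−q)·8 = q·8 + (1−q)·(-5) ⟹ 8 + (-9)q = (-5) + 13q ⟹ q = 13/22.

p = 10/13, q = 13/22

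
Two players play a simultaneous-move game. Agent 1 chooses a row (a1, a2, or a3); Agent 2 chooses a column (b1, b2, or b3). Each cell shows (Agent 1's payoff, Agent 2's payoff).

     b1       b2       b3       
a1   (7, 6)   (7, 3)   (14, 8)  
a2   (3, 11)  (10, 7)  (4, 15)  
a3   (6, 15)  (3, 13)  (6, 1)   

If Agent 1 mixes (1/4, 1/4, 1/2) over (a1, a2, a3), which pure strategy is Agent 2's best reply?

b1

Compute Agent 2's expected payoff from each pure strategy against the given mix.
b1: (1/4)·6 + (1/4)·11 + (1/2)·15 = 47/4
b2: (1/4)·3 + (1/4)·7 + (1/2)·13 = 9
b3: (1/4)·8 + (1/4)·15 + (1/2)·1 = 25/4
Highest expected payoff is 47/4, from b1.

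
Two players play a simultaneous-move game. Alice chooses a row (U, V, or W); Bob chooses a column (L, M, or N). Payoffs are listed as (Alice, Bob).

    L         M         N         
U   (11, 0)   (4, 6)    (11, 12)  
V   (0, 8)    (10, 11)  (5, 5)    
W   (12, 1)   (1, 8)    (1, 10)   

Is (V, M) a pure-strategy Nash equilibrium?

Holding Bob at M: Alice gets 10 from V, versus 4 from U, 1 from W. No profitable deviation for Alice.
Holding Alice at V: Bob gets 11 from M, versus 8 from L, 5 from N. No profitable deviation for Bob either.

Yes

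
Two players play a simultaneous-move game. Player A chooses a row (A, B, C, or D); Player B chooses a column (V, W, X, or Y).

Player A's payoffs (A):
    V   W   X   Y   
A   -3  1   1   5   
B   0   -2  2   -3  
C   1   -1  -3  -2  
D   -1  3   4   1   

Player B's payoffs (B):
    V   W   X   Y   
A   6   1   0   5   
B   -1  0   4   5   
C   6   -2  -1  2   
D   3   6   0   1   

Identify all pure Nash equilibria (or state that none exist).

(C, V) and (D, W)

Check mutual best responses: a cell is a NE iff neither player can gain by unilaterally deviating.
Player A's best responses — vs V: C (payoff 1); vs W: D (payoff 3); vs X: D (payoff 4); vs Y: A (payoff 5).
Player B's best responses — vs A: V (payoff 6); vs B: Y (payoff 5); vs C: V (payoff 6); vs D: W (payoff 6).
Mutual best responses occur at (C, V) and (D, W); at each, neither player gains by switching.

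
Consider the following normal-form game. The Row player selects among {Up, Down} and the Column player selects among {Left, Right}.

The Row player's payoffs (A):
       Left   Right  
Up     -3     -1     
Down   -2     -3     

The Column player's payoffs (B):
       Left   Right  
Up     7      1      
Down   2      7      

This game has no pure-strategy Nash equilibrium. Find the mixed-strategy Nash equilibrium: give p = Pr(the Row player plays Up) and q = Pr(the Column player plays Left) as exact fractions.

p = 5/11, q = 2/3

Each player's mixing probability is pinned down by making the *other* player indifferent.
The Column player indifferent between Left and Right: p·7 + (1−p)·2 = p·1 + (1−p)·7 ⟹ 2 + 5p = 7 + (-6)p ⟹ p = 5/11.
The Row player indifferent between Up and Down: q·(-3) + (1−q)·(-1) = q·(-2) + (1−q)·(-3) ⟹ (-1) + (-2)q = (-3) + 1q ⟹ q = 2/3.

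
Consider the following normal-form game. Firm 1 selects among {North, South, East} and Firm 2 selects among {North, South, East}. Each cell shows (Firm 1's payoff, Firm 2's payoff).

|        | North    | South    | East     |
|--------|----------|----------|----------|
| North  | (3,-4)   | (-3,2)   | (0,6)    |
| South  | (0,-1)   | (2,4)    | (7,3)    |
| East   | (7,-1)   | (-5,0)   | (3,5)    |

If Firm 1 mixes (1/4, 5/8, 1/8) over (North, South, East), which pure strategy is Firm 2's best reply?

East

Compute Firm 2's expected payoff from each pure strategy against the given mix.
North: (1/4)·(-4) + (5/8)·(-1) + (1/8)·(-1) = -7/4
South: (1/4)·2 + (5/8)·4 + (1/8)·0 = 3
East: (1/4)·6 + (5/8)·3 + (1/8)·5 = 4
Highest expected payoff is 4, from East.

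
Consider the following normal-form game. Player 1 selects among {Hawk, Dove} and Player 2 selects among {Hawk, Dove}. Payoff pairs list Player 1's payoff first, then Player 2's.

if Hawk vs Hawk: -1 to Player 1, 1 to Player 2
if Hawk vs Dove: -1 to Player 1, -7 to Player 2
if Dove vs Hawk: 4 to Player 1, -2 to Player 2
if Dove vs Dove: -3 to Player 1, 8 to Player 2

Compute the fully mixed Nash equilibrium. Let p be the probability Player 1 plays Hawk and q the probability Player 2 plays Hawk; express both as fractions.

p = 5/9, q = 2/7

In a mixed NE each player is indifferent between their pure strategies, so the opponent's mix sets the indifference.
Player 2 indifferent between Hawk and Dove: p·1 + (1−p)·(-2) = p·(-7) + (1−p)·8 ⟹ (-2) + 3p = 8 + (-15)p ⟹ p = 5/9.
Player 1 indifferent between Hawk and Dove: q·(-1) + (1−q)·(-1) = q·4 + (1−q)·(-3) ⟹ (-1) + 0q = (-3) + 7q ⟹ q = 2/7.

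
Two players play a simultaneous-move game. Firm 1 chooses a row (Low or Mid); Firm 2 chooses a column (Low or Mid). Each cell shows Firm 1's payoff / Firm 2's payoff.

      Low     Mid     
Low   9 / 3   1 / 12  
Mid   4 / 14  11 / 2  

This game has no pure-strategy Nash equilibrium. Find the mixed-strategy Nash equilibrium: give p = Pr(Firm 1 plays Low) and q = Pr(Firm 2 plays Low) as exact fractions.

In a mixed NE each player is indifferent between their pure strategies, so the opponent's mix sets the indifference.
Firm 2 indifferent between Low and Mid: p·3 + (1−p)·14 = p·12 + (1−p)·2 ⟹ 14 + (-11)p = 2 + 10p ⟹ p = 4/7.
Firm 1 indifferent between Low and Mid: q·9 + (1−q)·1 = q·4 + (1−q)·11 ⟹ 1 + 8q = 11 + (-7)q ⟹ q = 2/3.

p = 4/7, q = 2/3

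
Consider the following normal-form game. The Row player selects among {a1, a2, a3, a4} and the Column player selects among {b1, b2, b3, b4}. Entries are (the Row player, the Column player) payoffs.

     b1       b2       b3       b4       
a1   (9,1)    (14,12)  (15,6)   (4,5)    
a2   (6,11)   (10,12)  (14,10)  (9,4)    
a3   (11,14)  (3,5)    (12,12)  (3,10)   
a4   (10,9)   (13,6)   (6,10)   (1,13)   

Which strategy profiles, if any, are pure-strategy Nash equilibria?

Find each player's best response to every opponent strategy; NE are the intersections.
The Row player's best responses — vs b1: a3 (payoff 11); vs b2: a1 (payoff 14); vs b3: a1 (payoff 15); vs b4: a2 (payoff 9).
The Column player's best responses — vs a1: b2 (payoff 12); vs a2: b2 (payoff 12); vs a3: b1 (payoff 14); vs a4: b4 (payoff 13).
Mutual best responses occur at (a1, b2) and (a3, b1); at each, neither player gains by switching.

(a1, b2) and (a3, b1)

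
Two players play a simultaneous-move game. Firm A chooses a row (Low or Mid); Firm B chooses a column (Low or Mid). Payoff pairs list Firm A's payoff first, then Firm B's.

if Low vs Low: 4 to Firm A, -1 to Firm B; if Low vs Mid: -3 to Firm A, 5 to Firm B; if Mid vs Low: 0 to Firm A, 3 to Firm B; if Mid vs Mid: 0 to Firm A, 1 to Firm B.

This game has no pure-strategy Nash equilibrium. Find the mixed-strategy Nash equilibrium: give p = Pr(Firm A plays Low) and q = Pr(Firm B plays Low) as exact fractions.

p = 1/4, q = 3/7

In a mixed NE each player is indifferent between their pure strategies, so the opponent's mix sets the indifference.
Firm B indifferent between Low and Mid: p·(-1) + (1−p)·3 = p·5 + (1−p)·1 ⟹ 3 + (-4)p = 1 + 4p ⟹ p = 1/4.
Firm A indifferent between Low and Mid: q·4 + (1−q)·(-3) = q·0 + (1−q)·0 ⟹ (-3) + 7q = 0 + 0q ⟹ q = 3/7.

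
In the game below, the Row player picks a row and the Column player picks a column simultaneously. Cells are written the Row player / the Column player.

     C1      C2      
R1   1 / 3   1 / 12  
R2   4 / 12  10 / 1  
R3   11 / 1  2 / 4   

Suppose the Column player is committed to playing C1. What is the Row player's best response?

R3

With the Column player fixed at C1, the Row player's payoffs are: R1 → 1, R2 → 4, R3 → 11.
The maximum is 11, achieved by R3.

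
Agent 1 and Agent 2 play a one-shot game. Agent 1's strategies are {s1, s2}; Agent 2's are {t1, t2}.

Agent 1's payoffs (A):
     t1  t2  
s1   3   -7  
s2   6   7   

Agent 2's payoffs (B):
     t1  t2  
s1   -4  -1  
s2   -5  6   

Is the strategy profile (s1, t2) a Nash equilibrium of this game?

Holding Agent 2 at t2: Agent 1 gets -7 from s1 but could get 7 by switching to s2. Agent 1 has a profitable deviation.

No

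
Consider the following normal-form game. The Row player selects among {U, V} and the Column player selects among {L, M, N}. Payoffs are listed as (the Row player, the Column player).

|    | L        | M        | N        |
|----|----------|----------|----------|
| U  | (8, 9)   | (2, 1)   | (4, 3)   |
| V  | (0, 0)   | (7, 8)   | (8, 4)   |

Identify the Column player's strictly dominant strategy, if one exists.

Check whether one of the Column player's strategies beats all alternatives regardless of what the opponent does.
L is not dominant: against V, M gives 8 > 0.
M is not dominant: against U, L gives 9 > 1.
N is not dominant: against U, L gives 9 > 3.
No single strategy is best against every opponent action.

None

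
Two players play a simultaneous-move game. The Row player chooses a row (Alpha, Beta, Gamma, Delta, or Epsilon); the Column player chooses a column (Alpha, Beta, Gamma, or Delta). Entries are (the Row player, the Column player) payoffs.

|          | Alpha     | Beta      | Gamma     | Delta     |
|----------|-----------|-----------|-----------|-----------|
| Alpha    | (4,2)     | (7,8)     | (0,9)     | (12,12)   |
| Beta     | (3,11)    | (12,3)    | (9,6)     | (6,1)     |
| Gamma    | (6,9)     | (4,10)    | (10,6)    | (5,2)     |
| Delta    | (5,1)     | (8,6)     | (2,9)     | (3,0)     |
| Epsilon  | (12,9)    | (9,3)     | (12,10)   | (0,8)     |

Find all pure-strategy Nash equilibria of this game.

(Alpha, Delta) and (Epsilon, Gamma)

A profile is a Nash equilibrium when each player is best-responding to the other.
The Row player's best responses — vs Alpha: Epsilon (payoff 12); vs Beta: Beta (payoff 12); vs Gamma: Epsilon (payoff 12); vs Delta: Alpha (payoff 12).
The Column player's best responses — vs Alpha: Delta (payoff 12); vs Beta: Alpha (payoff 11); vs Gamma: Beta (payoff 10); vs Delta: Gamma (payoff 9); vs Epsilon: Gamma (payoff 10).
Mutual best responses occur at (Alpha, Delta) and (Epsilon, Gamma); at each, neither player gains by switching.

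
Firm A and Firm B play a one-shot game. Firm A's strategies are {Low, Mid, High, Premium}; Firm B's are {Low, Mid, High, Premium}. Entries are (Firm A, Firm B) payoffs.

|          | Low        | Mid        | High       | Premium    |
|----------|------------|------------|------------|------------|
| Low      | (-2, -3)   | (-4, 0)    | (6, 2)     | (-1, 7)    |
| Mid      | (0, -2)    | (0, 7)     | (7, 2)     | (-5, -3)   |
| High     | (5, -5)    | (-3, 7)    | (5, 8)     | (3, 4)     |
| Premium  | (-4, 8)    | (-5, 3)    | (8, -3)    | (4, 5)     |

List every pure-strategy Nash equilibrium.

(Mid, Mid)

Check mutual best responses: a cell is a NE iff neither player can gain by unilaterally deviating.
Firm A's best responses — vs Low: High (payoff 5); vs Mid: Mid (payoff 0); vs High: Premium (payoff 8); vs Premium: Premium (payoff 4).
Firm B's best responses — vs Low: Premium (payoff 7); vs Mid: Mid (payoff 7); vs High: High (payoff 8); vs Premium: Low (payoff 8).
The only mutual best response is (Mid, Mid); neither player gains by switching there.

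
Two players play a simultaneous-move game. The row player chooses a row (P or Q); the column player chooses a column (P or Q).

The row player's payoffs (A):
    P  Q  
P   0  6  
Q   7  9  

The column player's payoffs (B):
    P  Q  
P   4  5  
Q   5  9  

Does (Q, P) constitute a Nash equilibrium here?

Holding the column player at P: the row player gets 7 from Q, versus 0 from P. No profitable deviation for the row player.
Holding the row player at Q: the column player gets 5 from P but could get 9 by switching to Q. The column player has a profitable deviation.

No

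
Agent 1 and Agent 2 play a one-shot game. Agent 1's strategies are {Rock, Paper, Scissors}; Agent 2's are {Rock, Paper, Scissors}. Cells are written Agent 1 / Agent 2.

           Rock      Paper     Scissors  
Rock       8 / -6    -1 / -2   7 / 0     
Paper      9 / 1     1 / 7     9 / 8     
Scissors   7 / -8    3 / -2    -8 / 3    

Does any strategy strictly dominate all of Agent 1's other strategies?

No strictly dominant strategy

Check whether one of Agent 1's strategies beats all alternatives regardless of what the opponent does.
Rock is not dominant: against Rock, Paper gives 9 > 8.
Paper is not dominant: against Paper, Scissors gives 3 > 1.
Scissors is not dominant: against Rock, Rock gives 8 > 7.
No single strategy is best against every opponent action.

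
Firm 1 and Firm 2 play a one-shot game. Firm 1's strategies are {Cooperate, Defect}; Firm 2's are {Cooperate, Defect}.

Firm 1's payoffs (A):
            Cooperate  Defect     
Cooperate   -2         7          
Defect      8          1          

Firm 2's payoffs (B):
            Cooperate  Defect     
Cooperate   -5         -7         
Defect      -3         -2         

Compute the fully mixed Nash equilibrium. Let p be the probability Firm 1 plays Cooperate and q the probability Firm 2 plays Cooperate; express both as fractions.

In a mixed NE each player is indifferent between their pure strategies, so the opponent's mix sets the indifference.
Firm 2 indifferent between Cooperate and Defect: p·(-5) + (1−p)·(-3) = p·(-7) + (1−p)·(-2) ⟹ (-3) + (-2)p = (-2) + (-5)p ⟹ p = 1/3.
Firm 1 indifferent between Cooperate and Defect: q·(-2) + (1−q)·7 = q·8 + (1−q)·1 ⟹ 7 + (-9)q = 1 + 7q ⟹ q = 3/8.

p = 1/3, q = 3/8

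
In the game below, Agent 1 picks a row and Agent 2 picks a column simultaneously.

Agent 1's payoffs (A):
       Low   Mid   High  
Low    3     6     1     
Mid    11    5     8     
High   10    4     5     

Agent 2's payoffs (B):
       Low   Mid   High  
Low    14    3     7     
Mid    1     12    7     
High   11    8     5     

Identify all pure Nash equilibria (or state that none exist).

A profile is a Nash equilibrium when each player is best-responding to the other.
Agent 1's best responses — vs Low: Mid (payoff 11); vs Mid: Low (payoff 6); vs High: Mid (payoff 8).
Agent 2's best responses — vs Low: Low (payoff 14); vs Mid: Mid (payoff 12); vs High: Low (payoff 11).
No cell has both players best-responding. For instance, Agent 1's best reply to Mid is Low, but against Low Agent 2 prefers Low over Mid.

None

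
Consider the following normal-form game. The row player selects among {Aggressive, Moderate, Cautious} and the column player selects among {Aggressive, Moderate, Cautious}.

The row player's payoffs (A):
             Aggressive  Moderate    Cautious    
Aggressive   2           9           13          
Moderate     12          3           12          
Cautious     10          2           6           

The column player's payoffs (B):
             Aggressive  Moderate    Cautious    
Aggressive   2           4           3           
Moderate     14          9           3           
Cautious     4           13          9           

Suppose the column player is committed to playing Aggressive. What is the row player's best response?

Moderate

With the column player fixed at Aggressive, the row player's payoffs are: Aggressive → 2, Moderate → 12, Cautious → 10.
The maximum is 12, achieved by Moderate.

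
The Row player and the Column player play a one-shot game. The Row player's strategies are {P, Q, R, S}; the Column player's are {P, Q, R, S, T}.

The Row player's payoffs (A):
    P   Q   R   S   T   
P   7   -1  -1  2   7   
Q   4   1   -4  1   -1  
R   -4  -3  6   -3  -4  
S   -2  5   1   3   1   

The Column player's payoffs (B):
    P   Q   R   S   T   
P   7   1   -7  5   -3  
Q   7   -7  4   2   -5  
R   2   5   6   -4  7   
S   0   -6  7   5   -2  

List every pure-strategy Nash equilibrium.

(P, P)

Check mutual best responses: a cell is a NE iff neither player can gain by unilaterally deviating.
The Row player's best responses — vs P: P (payoff 7); vs Q: S (payoff 5); vs R: R (payoff 6); vs S: S (payoff 3); vs T: P (payoff 7).
The Column player's best responses — vs P: P (payoff 7); vs Q: P (payoff 7); vs R: T (payoff 7); vs S: R (payoff 7).
The only mutual best response is (P, P); neither player gains by switching there.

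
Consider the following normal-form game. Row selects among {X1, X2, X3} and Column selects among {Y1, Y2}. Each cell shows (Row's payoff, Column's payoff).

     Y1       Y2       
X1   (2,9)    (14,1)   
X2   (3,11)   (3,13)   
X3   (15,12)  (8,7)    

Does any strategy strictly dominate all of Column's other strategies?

Check whether one of Column's strategies beats all alternatives regardless of what the opponent does.
Y1 is not dominant: against X2, Y2 gives 13 > 11.
Y2 is not dominant: against X1, Y1 gives 9 > 1.
No single strategy is best against every opponent action.

No strictly dominant strategy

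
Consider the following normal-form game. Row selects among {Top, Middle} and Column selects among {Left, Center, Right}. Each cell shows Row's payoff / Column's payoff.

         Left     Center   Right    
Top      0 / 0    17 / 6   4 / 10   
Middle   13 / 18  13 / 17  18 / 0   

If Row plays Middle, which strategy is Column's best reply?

With Row fixed at Middle, Column's payoffs are: Left → 18, Center → 17, Right → 0.
The maximum is 18, achieved by Left.

Left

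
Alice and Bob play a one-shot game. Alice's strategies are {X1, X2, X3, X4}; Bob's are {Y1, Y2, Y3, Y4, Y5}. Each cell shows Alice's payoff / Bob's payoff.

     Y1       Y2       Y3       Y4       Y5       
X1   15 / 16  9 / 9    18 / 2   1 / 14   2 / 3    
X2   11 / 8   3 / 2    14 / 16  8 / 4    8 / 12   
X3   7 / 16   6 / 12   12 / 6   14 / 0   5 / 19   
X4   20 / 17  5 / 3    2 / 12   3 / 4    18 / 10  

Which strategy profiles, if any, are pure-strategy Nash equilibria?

A profile is a Nash equilibrium when each player is best-responding to the other.
Alice's best responses — vs Y1: X4 (payoff 20); vs Y2: X1 (payoff 9); vs Y3: X1 (payoff 18); vs Y4: X3 (payoff 14); vs Y5: X4 (payoff 18).
Bob's best responses — vs X1: Y1 (payoff 16); vs X2: Y3 (payoff 16); vs X3: Y5 (payoff 19); vs X4: Y1 (payoff 17).
The only mutual best response is (X4, Y1); neither player gains by switching there.

(X4, Y1)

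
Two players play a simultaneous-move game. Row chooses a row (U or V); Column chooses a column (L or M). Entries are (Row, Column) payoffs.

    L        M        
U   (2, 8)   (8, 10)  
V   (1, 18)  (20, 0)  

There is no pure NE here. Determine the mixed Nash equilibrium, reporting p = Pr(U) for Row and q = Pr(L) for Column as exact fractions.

p = 9/10, q = 12/13

Each player's mixing probability is pinned down by making the *other* player indifferent.
Column indifferent between L and M: p·8 + (1−p)·18 = p·10 + (1−p)·0 ⟹ 18 + (-10)p = 0 + 10p ⟹ p = 9/10.
Row indifferent between U and V: q·2 + (1−q)·8 = q·1 + (1−q)·20 ⟹ 8 + (-6)q = 20 + (-19)q ⟹ q = 12/13.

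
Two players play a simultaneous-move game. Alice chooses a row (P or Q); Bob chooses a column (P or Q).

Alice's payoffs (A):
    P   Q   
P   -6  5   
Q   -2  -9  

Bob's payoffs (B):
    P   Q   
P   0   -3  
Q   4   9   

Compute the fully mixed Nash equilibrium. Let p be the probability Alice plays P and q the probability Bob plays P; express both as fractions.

Each player's mixing probability is pinned down by making the *other* player indifferent.
Bob indifferent between P and Q: p·0 + (1−p)·4 = p·(-3) + (1−p)·9 ⟹ 4 + (-4)p = 9 + (-12)p ⟹ p = 5/8.
Alice indifferent between P and Q: q·(-6) + (1−q)·5 = q·(-2) + (1−q)·(-9) ⟹ 5 + (-11)q = (-9) + 7q ⟹ q = 7/9.

p = 5/8, q = 7/9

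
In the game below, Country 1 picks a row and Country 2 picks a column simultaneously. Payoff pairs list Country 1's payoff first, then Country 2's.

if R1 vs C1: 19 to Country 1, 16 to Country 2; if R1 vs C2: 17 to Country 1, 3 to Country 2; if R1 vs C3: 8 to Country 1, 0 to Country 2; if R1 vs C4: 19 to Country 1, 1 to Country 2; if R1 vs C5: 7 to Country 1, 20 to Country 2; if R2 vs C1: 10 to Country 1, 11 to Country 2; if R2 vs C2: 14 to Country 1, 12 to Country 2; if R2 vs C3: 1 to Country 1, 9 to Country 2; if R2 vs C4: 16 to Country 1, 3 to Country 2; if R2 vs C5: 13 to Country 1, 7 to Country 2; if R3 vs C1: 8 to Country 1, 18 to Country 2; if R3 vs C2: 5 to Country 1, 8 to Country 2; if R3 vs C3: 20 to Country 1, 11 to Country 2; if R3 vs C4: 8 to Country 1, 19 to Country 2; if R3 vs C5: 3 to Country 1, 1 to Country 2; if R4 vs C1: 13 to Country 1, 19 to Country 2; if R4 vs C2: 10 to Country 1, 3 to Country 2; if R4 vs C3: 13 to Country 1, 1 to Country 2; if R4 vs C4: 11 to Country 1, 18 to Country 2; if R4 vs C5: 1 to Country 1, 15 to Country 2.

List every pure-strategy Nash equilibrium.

None

Find each player's best response to every opponent strategy; NE are the intersections.
Country 1's best responses — vs C1: R1 (payoff 19); vs C2: R1 (payoff 17); vs C3: R3 (payoff 20); vs C4: R1 (payoff 19); vs C5: R2 (payoff 13).
Country 2's best responses — vs R1: C5 (payoff 20); vs R2: C2 (payoff 12); vs R3: C4 (payoff 19); vs R4: C1 (payoff 19).
No cell has both players best-responding. For instance, Country 1's best reply to C3 is R3, but against R3 Country 2 prefers C4 over C3.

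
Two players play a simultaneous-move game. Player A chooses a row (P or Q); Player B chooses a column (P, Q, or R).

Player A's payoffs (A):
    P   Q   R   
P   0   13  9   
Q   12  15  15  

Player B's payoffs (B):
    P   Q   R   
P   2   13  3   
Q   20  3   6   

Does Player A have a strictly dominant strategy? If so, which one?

A strategy is strictly dominant if it gives Player A a strictly higher payoff than every other strategy, against every choice by the opponent.
Q strictly dominates: vs P: 12 > 0; vs Q: 15 > 13; vs R: 15 > 9.

Q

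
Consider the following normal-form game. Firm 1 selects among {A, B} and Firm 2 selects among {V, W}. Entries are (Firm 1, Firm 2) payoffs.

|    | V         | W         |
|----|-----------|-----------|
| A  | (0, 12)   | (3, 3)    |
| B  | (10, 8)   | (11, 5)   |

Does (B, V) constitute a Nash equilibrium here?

Holding Firm 2 at V: Firm 1 gets 10 from B, versus 0 from A. No profitable deviation for Firm 1.
Holding Firm 1 at B: Firm 2 gets 8 from V, versus 5 from W. No profitable deviation for Firm 2 either.

Yes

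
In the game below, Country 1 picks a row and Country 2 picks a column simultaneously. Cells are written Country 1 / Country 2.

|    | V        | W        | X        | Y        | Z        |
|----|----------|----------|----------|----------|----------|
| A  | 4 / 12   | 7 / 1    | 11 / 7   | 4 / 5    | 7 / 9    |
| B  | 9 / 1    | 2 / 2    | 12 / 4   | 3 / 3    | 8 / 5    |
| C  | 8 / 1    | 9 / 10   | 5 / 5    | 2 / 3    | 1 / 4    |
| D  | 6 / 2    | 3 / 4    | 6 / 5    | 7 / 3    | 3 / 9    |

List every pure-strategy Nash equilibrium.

(B, Z) and (C, W)

Check mutual best responses: a cell is a NE iff neither player can gain by unilaterally deviating.
Country 1's best responses — vs V: B (payoff 9); vs W: C (payoff 9); vs X: B (payoff 12); vs Y: D (payoff 7); vs Z: B (payoff 8).
Country 2's best responses — vs A: V (payoff 12); vs B: Z (payoff 5); vs C: W (payoff 10); vs D: Z (payoff 9).
Mutual best responses occur at (B, Z) and (C, W); at each, neither player gains by switching.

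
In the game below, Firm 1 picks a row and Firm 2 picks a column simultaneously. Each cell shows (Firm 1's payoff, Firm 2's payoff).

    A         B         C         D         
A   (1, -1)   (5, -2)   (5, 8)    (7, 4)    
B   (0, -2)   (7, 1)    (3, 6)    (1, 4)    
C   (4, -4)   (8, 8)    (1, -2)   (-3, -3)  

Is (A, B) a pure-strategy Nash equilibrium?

Holding Firm 2 at B: Firm 1 gets 5 from A but could get 8 by switching to C. Firm 1 has a profitable deviation.

No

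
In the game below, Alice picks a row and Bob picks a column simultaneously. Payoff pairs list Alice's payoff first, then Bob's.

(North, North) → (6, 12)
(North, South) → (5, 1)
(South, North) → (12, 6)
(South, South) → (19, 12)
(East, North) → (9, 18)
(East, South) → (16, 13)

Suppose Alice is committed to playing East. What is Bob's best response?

North

With Alice fixed at East, Bob's payoffs are: North → 18, South → 13.
The maximum is 18, achieved by North.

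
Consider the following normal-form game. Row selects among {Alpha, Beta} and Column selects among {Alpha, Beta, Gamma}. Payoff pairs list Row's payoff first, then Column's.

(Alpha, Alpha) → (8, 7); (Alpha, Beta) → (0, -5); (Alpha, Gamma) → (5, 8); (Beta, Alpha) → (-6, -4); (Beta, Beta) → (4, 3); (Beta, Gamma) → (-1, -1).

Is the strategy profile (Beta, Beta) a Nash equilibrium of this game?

Yes

Holding Column at Beta: Row gets 4 from Beta, versus 0 from Alpha. No profitable deviation for Row.
Holding Row at Beta: Column gets 3 from Beta, versus -4 from Alpha, -1 from Gamma. No profitable deviation for Column either.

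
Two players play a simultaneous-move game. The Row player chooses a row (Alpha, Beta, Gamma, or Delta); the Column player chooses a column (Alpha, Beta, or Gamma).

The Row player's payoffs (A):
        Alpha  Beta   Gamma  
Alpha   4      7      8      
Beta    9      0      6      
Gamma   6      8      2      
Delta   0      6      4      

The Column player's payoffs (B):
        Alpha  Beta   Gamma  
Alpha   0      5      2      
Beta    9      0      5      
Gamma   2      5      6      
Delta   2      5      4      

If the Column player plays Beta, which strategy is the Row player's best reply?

Gamma

With the Column player fixed at Beta, the Row player's payoffs are: Alpha → 7, Beta → 0, Gamma → 8, Delta → 6.
The maximum is 8, achieved by Gamma.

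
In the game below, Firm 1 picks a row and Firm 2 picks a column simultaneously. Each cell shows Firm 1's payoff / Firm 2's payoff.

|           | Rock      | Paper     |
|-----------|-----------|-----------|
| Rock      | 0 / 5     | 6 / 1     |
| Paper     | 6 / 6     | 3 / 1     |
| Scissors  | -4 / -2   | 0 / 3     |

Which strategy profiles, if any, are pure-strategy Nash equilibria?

(Paper, Rock)

A profile is a Nash equilibrium when each player is best-responding to the other.
Firm 1's best responses — vs Rock: Paper (payoff 6); vs Paper: Rock (payoff 6).
Firm 2's best responses — vs Rock: Rock (payoff 5); vs Paper: Rock (payoff 6); vs Scissors: Paper (payoff 3).
The only mutual best response is (Paper, Rock); neither player gains by switching there.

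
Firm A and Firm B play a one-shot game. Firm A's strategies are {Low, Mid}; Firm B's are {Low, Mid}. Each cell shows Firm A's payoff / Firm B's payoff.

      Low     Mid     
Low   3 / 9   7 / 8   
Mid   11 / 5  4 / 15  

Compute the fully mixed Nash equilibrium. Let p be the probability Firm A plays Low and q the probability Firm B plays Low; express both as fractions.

Each player's mixing probability is pinned down by making the *other* player indifferent.
Firm B indifferent between Low and Mid: p·9 + (1−p)·5 = p·8 + (1−p)·15 ⟹ 5 + 4p = 15 + (-7)p ⟹ p = 10/11.
Firm A indifferent between Low and Mid: q·3 + (1−q)·7 = q·11 + (1−q)·4 ⟹ 7 + (-4)q = 4 + 7q ⟹ q = 3/11.

p = 10/11, q = 3/11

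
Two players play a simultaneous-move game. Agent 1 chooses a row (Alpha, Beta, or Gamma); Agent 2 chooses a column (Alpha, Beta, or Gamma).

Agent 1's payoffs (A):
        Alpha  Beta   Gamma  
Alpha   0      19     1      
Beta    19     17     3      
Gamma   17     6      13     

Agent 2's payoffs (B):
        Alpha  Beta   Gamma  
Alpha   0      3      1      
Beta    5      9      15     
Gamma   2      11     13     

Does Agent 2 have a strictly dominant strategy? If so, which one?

Check whether one of Agent 2's strategies beats all alternatives regardless of what the opponent does.
Alpha is not dominant: against Alpha, Beta gives 3 > 0.
Beta is not dominant: against Beta, Gamma gives 15 > 9.
Gamma is not dominant: against Alpha, Beta gives 3 > 1.
No single strategy is best against every opponent action.

None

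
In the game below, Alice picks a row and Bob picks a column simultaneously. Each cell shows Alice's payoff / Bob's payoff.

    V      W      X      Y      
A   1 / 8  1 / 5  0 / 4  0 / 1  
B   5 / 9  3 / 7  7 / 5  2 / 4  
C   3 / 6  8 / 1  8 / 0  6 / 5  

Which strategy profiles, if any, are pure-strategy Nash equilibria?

A profile is a Nash equilibrium when each player is best-responding to the other.
Alice's best responses — vs V: B (payoff 5); vs W: C (payoff 8); vs X: C (payoff 8); vs Y: C (payoff 6).
Bob's best responses — vs A: V (payoff 8); vs B: V (payoff 9); vs C: V (payoff 6).
The only mutual best response is (B, V); neither player gains by switching there.

(B, V)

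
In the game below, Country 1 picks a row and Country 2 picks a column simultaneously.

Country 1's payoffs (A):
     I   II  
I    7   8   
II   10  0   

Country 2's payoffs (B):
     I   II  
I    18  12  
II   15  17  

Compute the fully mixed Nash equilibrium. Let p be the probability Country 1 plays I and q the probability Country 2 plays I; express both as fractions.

p = 1/4, q = 8/11

Each player's mixing probability is pinned down by making the *other* player indifferent.
Country 2 indifferent between I and II: p·18 + (1−p)·15 = p·12 + (1−p)·17 ⟹ 15 + 3p = 17 + (-5)p ⟹ p = 1/4.
Country 1 indifferent between I and II: q·7 + (1−q)·8 = q·10 + (1−q)·0 ⟹ 8 + (-1)q = 0 + 10q ⟹ q = 8/11.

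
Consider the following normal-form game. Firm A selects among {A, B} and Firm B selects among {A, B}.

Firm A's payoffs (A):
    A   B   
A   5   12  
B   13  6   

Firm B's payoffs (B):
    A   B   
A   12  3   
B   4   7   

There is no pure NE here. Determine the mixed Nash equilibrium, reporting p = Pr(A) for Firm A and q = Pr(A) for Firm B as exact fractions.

p = 1/4, q = 3/7

In a mixed NE each player is indifferent between their pure strategies, so the opponent's mix sets the indifference.
Firm B indifferent between A and B: p·12 + (1−p)·4 = p·3 + (1−p)·7 ⟹ 4 + 8p = 7 + (-4)p ⟹ p = 1/4.
Firm A indifferent between A and B: q·5 + (1−q)·12 = q·13 + (1−q)·6 ⟹ 12 + (-7)q = 6 + 7q ⟹ q = 3/7.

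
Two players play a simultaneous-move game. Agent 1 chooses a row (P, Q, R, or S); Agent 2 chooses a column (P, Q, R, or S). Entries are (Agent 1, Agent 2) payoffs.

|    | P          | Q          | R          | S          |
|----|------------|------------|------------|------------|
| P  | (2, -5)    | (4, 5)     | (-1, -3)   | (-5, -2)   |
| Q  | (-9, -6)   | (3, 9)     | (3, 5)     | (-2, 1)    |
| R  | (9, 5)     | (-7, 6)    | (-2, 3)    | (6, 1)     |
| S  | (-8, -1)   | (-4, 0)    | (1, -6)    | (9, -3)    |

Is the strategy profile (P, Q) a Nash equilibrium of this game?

Holding Agent 2 at Q: Agent 1 gets 4 from P, versus 3 from Q, -7 from R, -4 from S. No profitable deviation for Agent 1.
Holding Agent 1 at P: Agent 2 gets 5 from Q, versus -5 from P, -3 from R, -2 from S. No profitable deviation for Agent 2 either.

Yes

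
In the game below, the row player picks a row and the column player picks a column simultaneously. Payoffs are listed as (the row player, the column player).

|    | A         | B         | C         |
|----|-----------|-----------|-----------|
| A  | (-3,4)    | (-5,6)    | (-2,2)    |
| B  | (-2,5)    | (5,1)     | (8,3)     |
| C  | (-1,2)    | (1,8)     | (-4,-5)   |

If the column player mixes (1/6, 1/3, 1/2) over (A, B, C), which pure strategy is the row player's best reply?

Compute the row player's expected payoff from each pure strategy against the given mix.
A: (1/6)·(-3) + (1/3)·(-5) + (1/2)·(-2) = -19/6
B: (1/6)·(-2) + (1/3)·5 + (1/2)·8 = 16/3
C: (1/6)·(-1) + (1/3)·1 + (1/2)·(-4) = -11/6
Highest expected payoff is 16/3, from B.

B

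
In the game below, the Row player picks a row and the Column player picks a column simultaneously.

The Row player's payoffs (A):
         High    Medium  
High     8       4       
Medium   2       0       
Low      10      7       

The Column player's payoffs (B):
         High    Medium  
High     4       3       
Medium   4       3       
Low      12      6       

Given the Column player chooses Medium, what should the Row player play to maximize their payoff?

With the Column player fixed at Medium, the Row player's payoffs are: High → 4, Medium → 0, Low → 7.
The maximum is 7, achieved by Low.

Low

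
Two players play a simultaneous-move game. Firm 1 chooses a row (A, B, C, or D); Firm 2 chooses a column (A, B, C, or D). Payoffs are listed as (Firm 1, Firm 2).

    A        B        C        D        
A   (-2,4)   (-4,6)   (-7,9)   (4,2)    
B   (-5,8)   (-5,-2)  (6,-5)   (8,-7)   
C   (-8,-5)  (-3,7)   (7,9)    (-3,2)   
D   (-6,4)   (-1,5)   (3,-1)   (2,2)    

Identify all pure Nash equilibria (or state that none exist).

(C, C) and (D, B)

Find each player's best response to every opponent strategy; NE are the intersections.
Firm 1's best responses — vs A: A (payoff -2); vs B: D (payoff -1); vs C: C (payoff 7); vs D: B (payoff 8).
Firm 2's best responses — vs A: C (payoff 9); vs B: A (payoff 8); vs C: C (payoff 9); vs D: B (payoff 5).
Mutual best responses occur at (C, C) and (D, B); at each, neither player gains by switching.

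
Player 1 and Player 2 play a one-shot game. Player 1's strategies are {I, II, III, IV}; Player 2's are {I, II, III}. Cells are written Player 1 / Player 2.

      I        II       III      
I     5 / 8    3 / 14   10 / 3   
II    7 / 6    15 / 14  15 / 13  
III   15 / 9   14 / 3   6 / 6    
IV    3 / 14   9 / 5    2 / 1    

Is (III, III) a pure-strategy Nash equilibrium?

No

Holding Player 2 at III: Player 1 gets 6 from III but could get 15 by switching to II. Player 1 has a profitable deviation.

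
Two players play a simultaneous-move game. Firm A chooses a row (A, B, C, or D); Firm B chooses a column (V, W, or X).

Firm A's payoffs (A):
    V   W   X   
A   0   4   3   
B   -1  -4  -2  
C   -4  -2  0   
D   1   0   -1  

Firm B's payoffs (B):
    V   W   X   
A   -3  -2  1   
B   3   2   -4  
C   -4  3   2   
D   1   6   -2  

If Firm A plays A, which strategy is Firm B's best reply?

With Firm A fixed at A, Firm B's payoffs are: V → -3, W → -2, X → 1.
The maximum is 1, achieved by X.

X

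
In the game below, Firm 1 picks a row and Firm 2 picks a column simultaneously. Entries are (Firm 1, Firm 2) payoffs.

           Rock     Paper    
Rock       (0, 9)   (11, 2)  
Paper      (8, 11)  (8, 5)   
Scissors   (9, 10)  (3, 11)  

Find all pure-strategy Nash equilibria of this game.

Check mutual best responses: a cell is a NE iff neither player can gain by unilaterally deviating.
Firm 1's best responses — vs Rock: Scissors (payoff 9); vs Paper: Rock (payoff 11).
Firm 2's best responses — vs Rock: Rock (payoff 9); vs Paper: Rock (payoff 11); vs Scissors: Paper (payoff 11).
No cell has both players best-responding. For instance, Firm 1's best reply to Rock is Scissors, but against Scissors Firm 2 prefers Paper over Rock.

There is no pure-strategy Nash equilibrium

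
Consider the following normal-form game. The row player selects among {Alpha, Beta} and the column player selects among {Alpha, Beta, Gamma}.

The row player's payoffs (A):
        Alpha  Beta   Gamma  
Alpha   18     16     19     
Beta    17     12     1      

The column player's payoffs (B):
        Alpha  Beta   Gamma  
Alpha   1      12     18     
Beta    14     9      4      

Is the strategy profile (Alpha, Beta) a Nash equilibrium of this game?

Holding the column player at Beta: the row player gets 16 from Alpha, versus 12 from Beta. No profitable deviation for the row player.
Holding the row player at Alpha: the column player gets 12 from Beta but could get 18 by switching to Gamma. The column player has a profitable deviation.

No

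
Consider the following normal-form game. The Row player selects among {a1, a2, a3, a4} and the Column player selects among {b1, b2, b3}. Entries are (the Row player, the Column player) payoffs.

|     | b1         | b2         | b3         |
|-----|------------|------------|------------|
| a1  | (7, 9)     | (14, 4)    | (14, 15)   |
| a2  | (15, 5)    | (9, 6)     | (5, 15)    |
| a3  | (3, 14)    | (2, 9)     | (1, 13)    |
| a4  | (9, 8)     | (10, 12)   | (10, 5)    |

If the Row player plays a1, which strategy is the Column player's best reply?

With the Row player fixed at a1, the Column player's payoffs are: b1 → 9, b2 → 4, b3 → 15.
The maximum is 15, achieved by b3.

b3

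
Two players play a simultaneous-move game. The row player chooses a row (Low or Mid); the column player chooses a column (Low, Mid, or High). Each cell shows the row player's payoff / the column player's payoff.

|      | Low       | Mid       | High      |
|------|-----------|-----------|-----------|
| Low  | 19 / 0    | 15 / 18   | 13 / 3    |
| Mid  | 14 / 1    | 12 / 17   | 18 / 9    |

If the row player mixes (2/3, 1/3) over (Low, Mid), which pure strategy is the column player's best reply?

Compute the column player's expected payoff from each pure strategy against the given mix.
Low: (2/3)·0 + (1/3)·1 = 1/3
Mid: (2/3)·18 + (1/3)·17 = 53/3
High: (2/3)·3 + (1/3)·9 = 5
Highest expected payoff is 53/3, from Mid.

Mid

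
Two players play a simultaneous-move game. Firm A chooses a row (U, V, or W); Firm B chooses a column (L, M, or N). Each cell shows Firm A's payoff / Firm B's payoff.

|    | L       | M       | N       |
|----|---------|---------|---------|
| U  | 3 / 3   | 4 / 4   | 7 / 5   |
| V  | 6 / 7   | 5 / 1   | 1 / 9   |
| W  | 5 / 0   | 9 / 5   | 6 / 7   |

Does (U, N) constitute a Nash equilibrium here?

Holding Firm B at N: Firm A gets 7 from U, versus 1 from V, 6 from W. No profitable deviation for Firm A.
Holding Firm A at U: Firm B gets 5 from N, versus 3 from L, 4 from M. No profitable deviation for Firm B either.

Yes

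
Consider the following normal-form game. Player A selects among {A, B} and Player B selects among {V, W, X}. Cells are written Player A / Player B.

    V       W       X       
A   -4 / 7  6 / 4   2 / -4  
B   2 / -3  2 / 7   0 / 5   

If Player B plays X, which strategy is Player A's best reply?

With Player B fixed at X, Player A's payoffs are: A → 2, B → 0.
The maximum is 2, achieved by A.

A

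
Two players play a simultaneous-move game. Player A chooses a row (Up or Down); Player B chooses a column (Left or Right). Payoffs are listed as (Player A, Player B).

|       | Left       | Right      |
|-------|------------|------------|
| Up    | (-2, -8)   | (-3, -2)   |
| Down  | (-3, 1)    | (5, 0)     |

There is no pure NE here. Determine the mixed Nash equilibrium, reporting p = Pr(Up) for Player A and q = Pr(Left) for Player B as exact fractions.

p = 1/7, q = 8/9

In a mixed NE each player is indifferent between their pure strategies, so the opponent's mix sets the indifference.
Player B indifferent between Left and Right: p·(-8) + (1−p)·1 = p·(-2) + (1−p)·0 ⟹ 1 + (-9)p = 0 + (-2)p ⟹ p = 1/7.
Player A indifferent between Up and Down: q·(-2) + (1−q)·(-3) = q·(-3) + (1−q)·5 ⟹ (-3) + 1q = 5 + (-8)q ⟹ q = 8/9.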